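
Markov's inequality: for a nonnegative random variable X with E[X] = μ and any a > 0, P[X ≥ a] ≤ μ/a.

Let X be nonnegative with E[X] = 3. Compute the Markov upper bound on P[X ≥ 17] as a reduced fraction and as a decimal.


μ = E[X] = 3, a = 17.
Markov: P[X ≥ 17] ≤ μ/a = (3)/17 = 3/17.
Numerically: ≈ 0.176.
(Since a = 17 > μ = 3.000, the bound 3/17 is < 1 and informative.)

P[X ≥ 17] ≤ 3/17 ≈ 0.176.


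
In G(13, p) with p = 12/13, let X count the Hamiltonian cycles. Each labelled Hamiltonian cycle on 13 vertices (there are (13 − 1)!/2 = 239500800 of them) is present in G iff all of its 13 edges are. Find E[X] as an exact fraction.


K_13 has (13 − 1)!/2 = 239500800 labelled Hamiltonian cycles.
For each such Hamiltonian cycle H, let X_H = 1 if all 13 edges of H are present in G. Then P[X_H = 1] = p^{13} = (12/13)^{13} = 106993205379072/302875106592253.
By linearity: E[X] = Σ_H E[X_H] = 239500800 · p^{13} = 239500800 · 106993205379072/302875106592253 = 25624958282852047257600/302875106592253.
Numerically: E[X] ≈ 8.46057e+07.

E[X] = 239500800 · (12/13)^{13} = 25624958282852047257600/302875106592253 ≈ 8.46057e+07.


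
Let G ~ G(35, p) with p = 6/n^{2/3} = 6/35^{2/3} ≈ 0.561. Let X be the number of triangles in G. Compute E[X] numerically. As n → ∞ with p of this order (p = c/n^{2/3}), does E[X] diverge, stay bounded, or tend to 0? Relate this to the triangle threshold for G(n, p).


Number of potential triangles: C(35, 3) = 6545.
Each occurs with probability p³ ≈ (0.561)³ ≈ 1.76327e-01.
By linearity: E[X] = C(35, 3)·p³ ≈ 6545 · 1.76327e-01 ≈ 1154.057.
Since α = 2/3 < 1, p = c/n^{2/3} ≫ 1/n is above the triangle threshold p ~ 1/n. Asymptotically E[X] ~ (c³/6)·n^{3(1−α)} = (6³/6)·n^{1} → ∞; triangles are abundant w.h.p.

E[X] ≈ 1154.057; in regime p = Θ(1/n^{2/3}) E[X] diverges (above the triangle threshold p ~ 1/n).


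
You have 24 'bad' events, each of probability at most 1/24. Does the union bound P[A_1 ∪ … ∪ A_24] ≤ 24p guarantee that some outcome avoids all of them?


Union bound: P[∪_{i=1}^{24} A_i] ≤ Σ_i P[A_i] ≤ 24·p = 24·(1/24) = 1.
Numerically: 1 ≈ 1.0000.
Is 1 < 1? NO.
Since the bound 1 is ≥ 1, the union bound is uninformative here; it does NOT by itself certify existence.

24·p = 1 ≈ 1.0000; existence NOT certified by the union bound.


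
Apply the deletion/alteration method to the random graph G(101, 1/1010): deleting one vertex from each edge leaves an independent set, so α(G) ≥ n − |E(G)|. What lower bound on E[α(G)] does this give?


E[|E(G)|] = C(101, 2)·p = 5050 · (1/1010) = 5.
E[α(G)] ≥ n − E[|E(G)|] = 101 − 5 = 96.
Numerically: ≈ 96.0000.
(This is only a lower bound; the true E[α(G)] may be larger.)

E[α(G)] ≥ 96 ≈ 96.0000.


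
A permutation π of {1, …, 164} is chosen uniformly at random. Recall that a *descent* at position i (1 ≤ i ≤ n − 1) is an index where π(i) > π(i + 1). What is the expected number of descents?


Write X = Σ X_I over i = 1, …, 163, with X_I the indicator of one descent.
There are 163 indicators.
For each fixed i, the pair (π(i), π(i+1)) is a uniformly random ordered pair of distinct values from {1, …, 164}; by symmetry P[π(i) > π(i+1)] = 1/2.
By linearity: E[X] = 163 · (1/2) = (164 − 1) · (1/2) = 163/2 ≈ 81.500.

E[X] = 163/2 = 81.500.


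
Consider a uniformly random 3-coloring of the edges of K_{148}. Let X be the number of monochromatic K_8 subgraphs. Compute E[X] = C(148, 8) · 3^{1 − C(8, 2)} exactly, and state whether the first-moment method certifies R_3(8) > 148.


E[X] = C(148, 8) · 3^{1 − 28} = 4709614623714 · 3^{−27} = 4709614623714/7625597484987.
As a reduced fraction: E[X] = 523290513746/847288609443 ≈ 0.618.
Is E[X] < 1? YES.
Since E[X] < 1, there exists a 3-coloring of K_{148} with no monochromatic K_8; hence R_3(8) > 148.

E[X] = 523290513746/847288609443 ≈ 0.618; E[X] < 1, so R_3(8) > 148.


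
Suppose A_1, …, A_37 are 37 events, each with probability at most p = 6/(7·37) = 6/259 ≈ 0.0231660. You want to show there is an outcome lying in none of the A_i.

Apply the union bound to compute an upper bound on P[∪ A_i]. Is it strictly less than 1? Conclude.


Union bound: P[∪_{i=1}^{37} A_i] ≤ Σ_i P[A_i] ≤ 37·p = 37·(6/259) = 6/7.
Numerically: 6/7 ≈ 0.8571429.
Is 6/7 < 1? YES.
Since P[∪ A_i] ≤ 6/7 < 1, the complement has P[∩ A_i^c] ≥ 1 − 6/7 = 1/7 > 0, so some outcome avoids every A_i.

37·p = 6/7 ≈ 0.8571429; existence CERTIFIED by the union bound.


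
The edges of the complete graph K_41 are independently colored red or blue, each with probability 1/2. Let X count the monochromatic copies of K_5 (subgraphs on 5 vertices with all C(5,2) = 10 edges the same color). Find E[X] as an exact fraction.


Let X = Σ_S X_S over the C(41, 5) = 749398 subsets S of size 5, where X_S = 1 if the K_5 on S is monochromatic.
For a fixed S, the K_5 on S has C(5, 2) = 10 edges. P[all 10 edges red] = (1/2)^10, and likewise for blue, so P[monochromatic] = 2·(1/2)^10 = 2^{1 − 10} = 1/512.
By linearity: E[X] = C(41, 5) · 2^{1 − 10} = 749398 · 1/512 = 374699/256.
Numerically: E[X] ≈ 1463.667969.

E[X] = C(41,5)·2^(1−C(5,2)) = 374699/256 ≈ 1463.667969.


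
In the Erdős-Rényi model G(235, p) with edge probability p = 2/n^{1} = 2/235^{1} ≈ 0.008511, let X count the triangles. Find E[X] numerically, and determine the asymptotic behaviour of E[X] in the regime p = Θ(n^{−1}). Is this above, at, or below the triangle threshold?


Number of potential triangles: C(235, 3) = 2135445.
Each occurs with probability p³ ≈ (0.008511)³ ≈ 6.164337e-07.
By linearity: E[X] = C(235, 3)·p³ ≈ 2135445 · 6.164337e-07 ≈ 1.3164.
Here α = 1, so p = 2/n is exactly at the triangle threshold p ~ 1/n. Asymptotically E[X] → c³/6 = 2³/6 = 4/3 ≈ 1.3333, a bounded constant. In this regime the triangle count is asymptotically Poisson(c³/6).

E[X] ≈ 1.3164; in regime p = Θ(1/n^{1}) E[X] stays bounded (at the triangle threshold p ~ 1/n).


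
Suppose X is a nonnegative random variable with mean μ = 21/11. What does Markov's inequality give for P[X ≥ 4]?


μ = E[X] = 21/11, a = 4.
Markov: P[X ≥ 4] ≤ μ/a = (21/11)/4 = 21/44.
Numerically: ≈ 0.4773.
(Since a = 4 > μ = 1.9091, the bound 21/44 is < 1 and informative.)

P[X ≥ 4] ≤ 21/44 ≈ 0.4773.


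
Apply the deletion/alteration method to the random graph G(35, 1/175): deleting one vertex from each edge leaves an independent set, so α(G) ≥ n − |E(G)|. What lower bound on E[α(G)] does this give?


E[|E(G)|] = C(35, 2)·p = 595 · (1/175) = 17/5.
E[α(G)] ≥ n − E[|E(G)|] = 35 − 17/5 = 158/5.
Numerically: ≈ 31.600.
(This is only a lower bound; the true E[α(G)] may be larger.)

E[α(G)] ≥ 158/5 ≈ 31.600.


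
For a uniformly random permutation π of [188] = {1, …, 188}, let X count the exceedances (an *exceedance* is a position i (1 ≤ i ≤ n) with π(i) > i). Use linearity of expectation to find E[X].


Write X = Σ_{i=1}^{188} X_i, where X_i = 1_{π(i) > i}.
For each fixed i, π(i) is uniform over {1, …, 188} (marginal of a uniform permutation), so P[π(i) > i] = (n − i)/n. Summing: Σ_{i=1}^{188} (n − i)/n = (0 + 1 + … + 187)/188 = 188(188 − 1)/(2·188) = (188 − 1)/2.
Hence E[X] = Σ_{i=1}^{188} (188 − i)/188 = 187/2 ≈ 93.5000.

E[X] = 187/2 = 93.5000.


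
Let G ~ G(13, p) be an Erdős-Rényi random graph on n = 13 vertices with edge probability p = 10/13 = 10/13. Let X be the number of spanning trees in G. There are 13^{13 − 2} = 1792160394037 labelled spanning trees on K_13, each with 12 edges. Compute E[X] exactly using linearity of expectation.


K_13 has 13^{13 − 2} = 1792160394037 labelled spanning trees.
For each such spanning tree H, let X_H = 1 if all 12 edges of H are present in G. Then P[X_H = 1] = p^{12} = (10/13)^{12} = 1000000000000/23298085122481.
By linearity of expectation: E[X] = Σ_H E[X_H] = 1792160394037 · p^{12} = 1792160394037 · 1000000000000/23298085122481 = 1000000000000/13.
Numerically: E[X] ≈ 7.69231e+10.

E[X] = 1792160394037 · (10/13)^{12} = 1000000000000/13 ≈ 7.69231e+10.


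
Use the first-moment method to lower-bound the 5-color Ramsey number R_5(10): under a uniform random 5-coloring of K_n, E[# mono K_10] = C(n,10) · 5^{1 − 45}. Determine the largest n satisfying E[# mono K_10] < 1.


We need C(n, 10) · 5^{1 − 45} < 1, i.e. C(n, 10) < 5^{45 − 1} = 5684341886080801486968994140625.
Check values of n near the boundary:
  n = 5386: C(5386, 10) = 5613966214234562222231428510561; 5613966214234562222231428510561 < 5684341886080801486968994140625? YES
  n = 5387: C(5387, 10) = 5624406917627224603154306376491; 5624406917627224603154306376491 < 5684341886080801486968994140625? YES
  n = 5388: C(5388, 10) = 5634865093375880654852250419586; 5634865093375880654852250419586 < 5684341886080801486968994140625? YES
  n = 5389: C(5389, 10) = 5645340767466558997768874792926; 5645340767466558997768874792926 < 5684341886080801486968994140625? YES
  n = 5390: C(5390, 10) = 5655833965919099070255434039753; 5655833965919099070255434039753 < 5684341886080801486968994140625? YES
  n = 5391: C(5391, 10) = 5666344714787188828795213697883; 5666344714787188828795213697883 < 5684341886080801486968994140625? YES
  n = 5392: C(5392, 10) = 5676873040158402483252283957448; 5676873040158402483252283957448 < 5684341886080801486968994140625? YES
  n = 5393: C(5393, 10) = 5687418968154238267170642278008; 5687418968154238267170642278008 < 5684341886080801486968994140625? NO
  n = 5394: C(5394, 10) = 5697982524930156243149785372878; 5697982524930156243149785372878 < 5684341886080801486968994140625? NO
  n = 5395: C(5395, 10) = 5708563736675616143322765475706; 5708563736675616143322765475706 < 5684341886080801486968994140625? NO
The largest n with C(n, 10) < 5684341886080801486968994140625 is n = 5392 (where E[X] = 5676873040158402483252283957448/5684341886080801486968994140625 ≈ 0.998686). Hence R_5(10) > 5392, i.e. R_5(10) ≥ 5393.

Largest n = 5392; hence R_5(10) > 5392.


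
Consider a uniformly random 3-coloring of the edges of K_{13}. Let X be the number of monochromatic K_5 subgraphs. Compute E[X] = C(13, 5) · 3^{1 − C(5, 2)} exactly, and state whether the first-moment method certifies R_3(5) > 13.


E[X] = C(13, 5) · 3^{1 − 10} = 1287 · 3^{−9} = 1287/19683.
As a reduced fraction: E[X] = 143/2187 ≈ 0.065.
Is E[X] < 1? YES.
Since E[X] < 1, there exists a 3-coloring of K_{13} with no monochromatic K_5; hence R_3(5) > 13.

E[X] = 143/2187 ≈ 0.065; E[X] < 1, so R_3(5) > 13.


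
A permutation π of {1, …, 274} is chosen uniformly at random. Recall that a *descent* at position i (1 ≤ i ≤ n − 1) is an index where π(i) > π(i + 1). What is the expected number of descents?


Write X = Σ X_I over i = 1, …, 273, with X_I the indicator of one descent.
There are 273 indicators.
For each fixed i, the pair (π(i), π(i+1)) is a uniformly random ordered pair of distinct values from {1, …, 274}; by symmetry P[π(i) > π(i+1)] = 1/2.
By linearity: E[X] = 273 · (1/2) = (274 − 1) · (1/2) = 273/2 ≈ 136.50000.

E[X] = 273/2 = 136.50000.


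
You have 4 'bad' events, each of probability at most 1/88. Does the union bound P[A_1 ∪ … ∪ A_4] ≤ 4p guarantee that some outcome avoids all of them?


Union bound: P[∪_{i=1}^{4} A_i] ≤ Σ_i P[A_i] ≤ 4·p = 4·(1/88) = 1/22.
Numerically: 1/22 ≈ 0.045.
Is 1/22 < 1? YES.
Since P[∪ A_i] ≤ 1/22 < 1, the complement has P[∩ A_i^c] ≥ 1 − 1/22 = 21/22 > 0, so some outcome avoids every A_i.

4·p = 1/22 ≈ 0.045; existence CERTIFIED by the union bound.


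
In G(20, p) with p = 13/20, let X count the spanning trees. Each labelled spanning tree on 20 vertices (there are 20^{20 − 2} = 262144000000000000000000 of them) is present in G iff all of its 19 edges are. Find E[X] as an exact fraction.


K_20 has 20^{20 − 2} = 262144000000000000000000 labelled spanning trees.
For each such spanning tree H, let X_H = 1 if all 19 edges of H are present in G. Then P[X_H = 1] = p^{19} = (13/20)^{19} = 1461920290375446110677/5242880000000000000000000.
By linearity of expectation: E[X] = Σ_H E[X_H] = 262144000000000000000000 · p^{19} = 262144000000000000000000 · 1461920290375446110677/5242880000000000000000000 = 1461920290375446110677/20.
Numerically: E[X] ≈ 7.31e+19.

E[X] = 262144000000000000000000 · (13/20)^{19} = 1461920290375446110677/20 ≈ 7.31e+19.


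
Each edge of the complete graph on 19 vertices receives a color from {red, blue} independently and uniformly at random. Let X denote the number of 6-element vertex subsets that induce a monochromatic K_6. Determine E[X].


Let X = Σ_S X_S over the C(19, 6) = 27132 subsets S of size 6, where X_S = 1 if the K_6 on S is monochromatic.
For a fixed S, the K_6 on S has C(6, 2) = 15 edges. P[all 15 edges red] = (1/2)^15, and likewise for blue, so P[monochromatic] = 2·(1/2)^15 = 2^{1 − 15} = 1/16384.
By linearity of expectation: E[X] = C(19, 6) · 2^{1 − 15} = 27132 · 1/16384 = 6783/4096.
Numerically: E[X] ≈ 1.6560.

E[X] = C(19,6)·2^(1−C(6,2)) = 6783/4096 ≈ 1.6560.


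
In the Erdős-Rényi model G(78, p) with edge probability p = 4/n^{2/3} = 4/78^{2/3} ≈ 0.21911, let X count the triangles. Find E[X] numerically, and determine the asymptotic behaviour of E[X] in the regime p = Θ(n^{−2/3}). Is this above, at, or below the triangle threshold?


Number of potential triangles: C(78, 3) = 76076.
Each occurs with probability p³ ≈ (0.21911)³ ≈ 1.0519395e-02.
By linearity: E[X] = C(78, 3)·p³ ≈ 76076 · 1.0519395e-02 ≈ 800.27350.
Since α = 2/3 < 1, p = c/n^{2/3} ≫ 1/n is above the triangle threshold p ~ 1/n. Asymptotically E[X] ~ (c³/6)·n^{3(1−α)} = (4³/6)·n^{1} → ∞; triangles are abundant w.h.p.

E[X] ≈ 800.27350; in regime p = Θ(1/n^{2/3}) E[X] diverges (above the triangle threshold p ~ 1/n).


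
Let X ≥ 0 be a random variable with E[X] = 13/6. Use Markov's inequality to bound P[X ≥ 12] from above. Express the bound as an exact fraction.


μ = E[X] = 13/6, a = 12.
Markov: P[X ≥ 12] ≤ μ/a = (13/6)/12 = 13/72.
Numerically: ≈ 0.1806.
(Since a = 12 > μ = 2.1667, the bound 13/72 is < 1 and informative.)

P[X ≥ 12] ≤ 13/72 ≈ 0.1806.


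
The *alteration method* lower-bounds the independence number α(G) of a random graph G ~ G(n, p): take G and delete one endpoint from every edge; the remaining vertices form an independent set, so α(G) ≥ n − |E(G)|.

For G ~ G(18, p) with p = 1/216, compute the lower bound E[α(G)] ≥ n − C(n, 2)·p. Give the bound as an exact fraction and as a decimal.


E[|E(G)|] = C(18, 2)·p = 153 · (1/216) = 17/24.
E[α(G)] ≥ n − E[|E(G)|] = 18 − 17/24 = 415/24.
Numerically: ≈ 17.29167.
(This is only a lower bound; the true E[α(G)] may be larger.)

E[α(G)] ≥ 415/24 ≈ 17.29167.


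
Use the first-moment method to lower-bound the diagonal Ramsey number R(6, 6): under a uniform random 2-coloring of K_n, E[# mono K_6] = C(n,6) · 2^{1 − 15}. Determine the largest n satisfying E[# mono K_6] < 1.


We need C(n, 6) · 2^{1 − 15} < 1, i.e. C(n, 6) < 2^{15 − 1} = 16384.
Check values of n near the boundary:
  n = 15: C(15, 6) = 5005; 5005 < 16384? YES
  n = 16: C(16, 6) = 8008; 8008 < 16384? YES
  n = 17: C(17, 6) = 12376; 12376 < 16384? YES
  n = 18: C(18, 6) = 18564; 18564 < 16384? NO
The largest n with C(n, 6) < 16384 is n = 17 (where E[X] = 1547/2048 ≈ 0.7554). Hence R(6, 6) > 17, i.e. R(6, 6) ≥ 18.

Largest n = 17; hence R(6, 6) > 17.


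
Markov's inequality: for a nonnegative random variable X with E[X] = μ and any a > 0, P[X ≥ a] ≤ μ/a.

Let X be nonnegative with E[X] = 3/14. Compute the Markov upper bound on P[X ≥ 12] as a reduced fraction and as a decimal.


μ = E[X] = 3/14, a = 12.
Markov: P[X ≥ 12] ≤ μ/a = (3/14)/12 = 1/56.
Numerically: ≈ 0.017857.
(Since a = 12 > μ = 0.214286, the bound 1/56 is < 1 and informative.)

P[X ≥ 12] ≤ 1/56 ≈ 0.017857.


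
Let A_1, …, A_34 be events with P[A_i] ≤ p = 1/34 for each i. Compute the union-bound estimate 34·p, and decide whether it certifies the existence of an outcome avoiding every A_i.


Union bound: P[∪_{i=1}^{34} A_i] ≤ Σ_i P[A_i] ≤ 34·p = 34·(1/34) = 1.
Numerically: 1 ≈ 1.000.
Is 1 < 1? NO.
Since the bound 1 is ≥ 1, the union bound is uninformative here; it does NOT by itself certify existence.

34·p = 1 ≈ 1.000; existence NOT certified by the union bound.


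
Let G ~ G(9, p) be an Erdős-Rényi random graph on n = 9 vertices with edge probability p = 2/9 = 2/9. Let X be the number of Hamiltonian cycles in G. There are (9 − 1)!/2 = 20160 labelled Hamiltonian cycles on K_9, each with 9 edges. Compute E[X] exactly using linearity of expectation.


K_9 has (9 − 1)!/2 = 20160 labelled Hamiltonian cycles.
For each such Hamiltonian cycle H, let X_H = 1 if all 9 edges of H are present in G. Then P[X_H = 1] = p^{9} = (2/9)^{9} = 512/387420489.
Summing the indicators: E[X] = Σ_H E[X_H] = 20160 · p^{9} = 20160 · 512/387420489 = 1146880/43046721.
Numerically: E[X] ≈ 0.026643.

E[X] = 20160 · (2/9)^{9} = 1146880/43046721 ≈ 0.026643.


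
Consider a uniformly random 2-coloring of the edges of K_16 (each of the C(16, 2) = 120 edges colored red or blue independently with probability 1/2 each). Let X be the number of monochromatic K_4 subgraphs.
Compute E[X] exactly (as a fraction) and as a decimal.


Let X = Σ_S X_S over the C(16, 4) = 1820 subsets S of size 4, where X_S = 1 if the K_4 on S is monochromatic.
For a fixed S, the K_4 on S has C(4, 2) = 6 edges. P[all 6 edges red] = (1/2)^6, and likewise for blue, so P[monochromatic] = 2·(1/2)^6 = 2^{1 − 6} = 1/32.
Summing: E[X] = C(16, 4) · 2^{1 − 6} = 1820 · 1/32 = 455/8.
Numerically: E[X] ≈ 56.875.

E[X] = C(16,4)·2^(1−C(4,2)) = 455/8 ≈ 56.875.


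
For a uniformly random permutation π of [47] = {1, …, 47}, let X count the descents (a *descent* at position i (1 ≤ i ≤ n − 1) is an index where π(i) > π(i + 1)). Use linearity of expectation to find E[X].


Write X = Σ X_I over i = 1, …, 46, with X_I the indicator of one descent.
There are 46 indicators.
For each fixed i, the pair (π(i), π(i+1)) is a uniformly random ordered pair of distinct values from {1, …, 47}; by symmetry P[π(i) > π(i+1)] = 1/2.
By linearity: E[X] = 46 · (1/2) = (47 − 1) · (1/2) = 23 ≈ 23.000.

E[X] = 23 = 23.000.


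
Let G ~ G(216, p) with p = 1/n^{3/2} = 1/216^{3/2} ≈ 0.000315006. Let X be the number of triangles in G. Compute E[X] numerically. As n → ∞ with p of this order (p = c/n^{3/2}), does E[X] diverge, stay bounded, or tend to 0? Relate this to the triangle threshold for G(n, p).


Number of potential triangles: C(216, 3) = 1656360.
Each occurs with probability p³ ≈ (0.000315006)³ ≈ 3.12577793e-11.
By linearity: E[X] = C(216, 3)·p³ ≈ 1656360 · 3.12577793e-11 ≈ 0.000052.
Since α = 3/2 > 1, p = c/n^{3/2} = o(1/n) is below the triangle threshold p ~ 1/n. Asymptotically E[X] ~ (c³/6)·n^{3(1−α)} = (1³/6)·n^{-1.5} → 0, so by Markov's inequality G has no triangles w.h.p.

E[X] ≈ 0.000052; in regime p = Θ(1/n^{3/2}) E[X] tends to 0 (below the triangle threshold p ~ 1/n).


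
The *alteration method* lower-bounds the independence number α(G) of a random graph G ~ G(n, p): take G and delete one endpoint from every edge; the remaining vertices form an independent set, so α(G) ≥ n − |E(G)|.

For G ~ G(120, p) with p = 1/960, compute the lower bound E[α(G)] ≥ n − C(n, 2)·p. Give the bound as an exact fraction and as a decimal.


E[|E(G)|] = C(120, 2)·p = 7140 · (1/960) = 119/16.
E[α(G)] ≥ n − E[|E(G)|] = 120 − 119/16 = 1801/16.
Numerically: ≈ 112.562.
(This is only a lower bound; the true E[α(G)] may be larger.)

E[α(G)] ≥ 1801/16 ≈ 112.562.


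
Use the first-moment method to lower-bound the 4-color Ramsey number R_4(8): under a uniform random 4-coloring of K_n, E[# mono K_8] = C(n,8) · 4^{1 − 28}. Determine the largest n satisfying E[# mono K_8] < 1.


We need C(n, 8) · 4^{1 − 28} < 1, i.e. C(n, 8) < 4^{28 − 1} = 18014398509481984.
Check values of n near the boundary:
  n = 404: C(404, 8) = 16415071523485570; 16415071523485570 < 18014398509481984? YES
  n = 405: C(405, 8) = 16745853821188050; 16745853821188050 < 18014398509481984? YES
  n = 406: C(406, 8) = 17082453897995850; 17082453897995850 < 18014398509481984? YES
  n = 407: C(407, 8) = 17424959239309050; 17424959239309050 < 18014398509481984? YES
  n = 408: C(408, 8) = 17773458424095231; 17773458424095231 < 18014398509481984? YES
  n = 409: C(409, 8) = 18128041135797879; 18128041135797879 < 18014398509481984? NO
  n = 410: C(410, 8) = 18488798173326195; 18488798173326195 < 18014398509481984? NO
The largest n with C(n, 8) < 18014398509481984 is n = 408 (where E[X] = 17773458424095231/18014398509481984 ≈ 0.9866251). Hence R_4(8) > 408, i.e. R_4(8) ≥ 409.

Largest n = 408; hence R_4(8) > 408.


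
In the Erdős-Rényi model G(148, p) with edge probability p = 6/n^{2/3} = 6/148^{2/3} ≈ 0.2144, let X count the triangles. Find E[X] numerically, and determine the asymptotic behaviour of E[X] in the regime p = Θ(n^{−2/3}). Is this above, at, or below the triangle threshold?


Number of potential triangles: C(148, 3) = 529396.
Each occurs with probability p³ ≈ (0.2144)³ ≈ 9.861213e-03.
By linearity: E[X] = C(148, 3)·p³ ≈ 529396 · 9.861213e-03 ≈ 5220.4865.
Since α = 2/3 < 1, p = c/n^{2/3} ≫ 1/n is above the triangle threshold p ~ 1/n. Asymptotically E[X] ~ (c³/6)·n^{3(1−α)} = (6³/6)·n^{1} → ∞; triangles are abundant w.h.p.

E[X] ≈ 5220.4865; in regime p = Θ(1/n^{2/3}) E[X] diverges (above the triangle threshold p ~ 1/n).


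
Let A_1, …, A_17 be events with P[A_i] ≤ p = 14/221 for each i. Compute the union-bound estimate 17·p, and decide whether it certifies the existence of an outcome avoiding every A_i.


Union bound: P[∪_{i=1}^{17} A_i] ≤ Σ_i P[A_i] ≤ 17·p = 17·(14/221) = 14/13.
Numerically: 14/13 ≈ 1.076923.
Is 14/13 < 1? NO.
Since the bound 14/13 is ≥ 1, the union bound is uninformative here; it does NOT by itself certify existence.

17·p = 14/13 ≈ 1.076923; existence NOT certified by the union bound.


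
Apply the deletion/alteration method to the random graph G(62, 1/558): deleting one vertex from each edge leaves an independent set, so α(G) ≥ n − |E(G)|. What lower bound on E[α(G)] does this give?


E[|E(G)|] = C(62, 2)·p = 1891 · (1/558) = 61/18.
E[α(G)] ≥ n − E[|E(G)|] = 62 − 61/18 = 1055/18.
Numerically: ≈ 58.611111.
(This is only a lower bound; the true E[α(G)] may be larger.)

E[α(G)] ≥ 1055/18 ≈ 58.611111.


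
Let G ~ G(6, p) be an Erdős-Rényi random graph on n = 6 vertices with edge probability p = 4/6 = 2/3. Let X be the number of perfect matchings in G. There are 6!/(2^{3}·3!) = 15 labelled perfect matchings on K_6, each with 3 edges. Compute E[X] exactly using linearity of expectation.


K_6 has 6!/(2^{3}·3!) = 15 labelled perfect matchings.
For each such perfect matching H, let X_H = 1 if all 3 edges of H are present in G. Then P[X_H = 1] = p^{3} = (2/3)^{3} = 8/27.
By linearity: E[X] = Σ_H E[X_H] = 15 · p^{3} = 15 · 8/27 = 40/9.
Numerically: E[X] ≈ 4.44444.

E[X] = 15 · (2/3)^{3} = 40/9 ≈ 4.44444.


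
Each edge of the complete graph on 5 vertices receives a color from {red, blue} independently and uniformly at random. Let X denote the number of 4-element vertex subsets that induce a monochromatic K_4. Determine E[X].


Let X = Σ_S X_S over the C(5, 4) = 5 subsets S of size 4, where X_S = 1 if the K_4 on S is monochromatic.
For a fixed S, the K_4 on S has C(4, 2) = 6 edges. P[all 6 edges red] = (1/2)^6, and likewise for blue, so P[monochromatic] = 2·(1/2)^6 = 2^{1 − 6} = 1/32.
By linearity: E[X] = C(5, 4) · 2^{1 − 6} = 5 · 1/32 = 5/32.
Numerically: E[X] ≈ 0.156250.

E[X] = C(5,4)·2^(1−C(4,2)) = 5/32 ≈ 0.156250.


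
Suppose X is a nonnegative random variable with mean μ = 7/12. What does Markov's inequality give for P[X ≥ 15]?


μ = E[X] = 7/12, a = 15.
Markov: P[X ≥ 15] ≤ μ/a = (7/12)/15 = 7/180.
Numerically: ≈ 0.03889.
(Since a = 15 > μ = 0.58333, the bound 7/180 is < 1 and informative.)

P[X ≥ 15] ≤ 7/180 ≈ 0.03889.


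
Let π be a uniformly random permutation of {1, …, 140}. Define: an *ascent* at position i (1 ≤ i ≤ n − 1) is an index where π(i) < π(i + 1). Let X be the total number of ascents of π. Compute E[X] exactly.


Write X = Σ X_I over i = 1, …, 139, with X_I the indicator of one ascent.
There are 139 indicators.
For each fixed i, the pair (π(i), π(i+1)) is a uniformly random ordered pair of distinct values from {1, …, 140}; by symmetry P[π(i) < π(i+1)] = 1/2.
By linearity: E[X] = 139 · (1/2) = (140 − 1) · (1/2) = 139/2 ≈ 69.5000.

E[X] = 139/2 = 69.5000.


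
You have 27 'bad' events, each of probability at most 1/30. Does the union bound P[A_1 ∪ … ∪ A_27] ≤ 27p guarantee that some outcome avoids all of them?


Union bound: P[∪_{i=1}^{27} A_i] ≤ Σ_i P[A_i] ≤ 27·p = 27·(1/30) = 9/10.
Numerically: 9/10 ≈ 0.90000.
Is 9/10 < 1? YES.
Since P[∪ A_i] ≤ 9/10 < 1, the complement has P[∩ A_i^c] ≥ 1 − 9/10 = 1/10 > 0, so some outcome avoids every A_i.

27·p = 9/10 ≈ 0.90000; existence CERTIFIED by the union bound.


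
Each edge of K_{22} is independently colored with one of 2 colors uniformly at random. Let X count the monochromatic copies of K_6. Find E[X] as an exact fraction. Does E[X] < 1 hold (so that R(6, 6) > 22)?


E[X] = C(22, 6) · 2^{1 − 15} = 74613 · 2^{−14} = 74613/16384.
As a reduced fraction: E[X] = 74613/16384 ≈ 4.5540.
Is E[X] < 1? NO.
Since E[X] ≥ 1, the first-moment bound is inconclusive at n = 22; it does NOT by itself certify R(6, 6) > 22.

E[X] = 74613/16384 ≈ 4.5540; E[X] ≥ 1; first-moment method inconclusive here.


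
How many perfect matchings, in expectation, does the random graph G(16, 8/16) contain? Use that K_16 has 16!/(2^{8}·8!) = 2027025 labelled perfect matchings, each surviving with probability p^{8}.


K_16 has 16!/(2^{8}·8!) = 2027025 labelled perfect matchings.
For each such perfect matching H, let X_H = 1 if all 8 edges of H are present in G. Then P[X_H = 1] = p^{8} = (1/2)^{8} = 1/256.
Summing the indicators: E[X] = Σ_H E[X_H] = 2027025 · p^{8} = 2027025 · 1/256 = 2027025/256.
Numerically: E[X] ≈ 7918.

E[X] = 2027025 · (1/2)^{8} = 2027025/256 ≈ 7918.


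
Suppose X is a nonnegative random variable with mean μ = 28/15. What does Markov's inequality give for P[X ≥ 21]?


μ = E[X] = 28/15, a = 21.
Markov: P[X ≥ 21] ≤ μ/a = (28/15)/21 = 4/45.
Numerically: ≈ 0.08889.
(Since a = 21 > μ = 1.86667, the bound 4/45 is < 1 and informative.)

P[X ≥ 21] ≤ 4/45 ≈ 0.08889.


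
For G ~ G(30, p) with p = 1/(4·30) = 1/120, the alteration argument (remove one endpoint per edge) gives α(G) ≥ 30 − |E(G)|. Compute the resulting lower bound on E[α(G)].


E[|E(G)|] = C(30, 2)·p = 435 · (1/120) = 29/8.
E[α(G)] ≥ n − E[|E(G)|] = 30 − 29/8 = 211/8.
Numerically: ≈ 26.3750.
(This is only a lower bound; the true E[α(G)] may be larger.)

E[α(G)] ≥ 211/8 ≈ 26.3750.


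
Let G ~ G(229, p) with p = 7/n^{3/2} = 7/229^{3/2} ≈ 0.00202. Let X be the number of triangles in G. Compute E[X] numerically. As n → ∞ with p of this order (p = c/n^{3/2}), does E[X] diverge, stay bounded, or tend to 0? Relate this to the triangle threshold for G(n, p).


Number of potential triangles: C(229, 3) = 1975354.
Each occurs with probability p³ ≈ (0.00202)³ ≈ 8.242035e-09.
By linearity: E[X] = C(229, 3)·p³ ≈ 1975354 · 8.242035e-09 ≈ 0.0163.
Since α = 3/2 > 1, p = c/n^{3/2} = o(1/n) is below the triangle threshold p ~ 1/n. Asymptotically E[X] ~ (c³/6)·n^{3(1−α)} = (7³/6)·n^{-1.5} → 0, so by Markov's inequality G has no triangles w.h.p.

E[X] ≈ 0.0163; in regime p = Θ(1/n^{3/2}) E[X] tends to 0 (below the triangle threshold p ~ 1/n).


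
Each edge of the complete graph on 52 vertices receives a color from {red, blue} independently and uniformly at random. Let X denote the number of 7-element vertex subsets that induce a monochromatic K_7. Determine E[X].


Let X = Σ_S X_S over the C(52, 7) = 133784560 subsets S of size 7, where X_S = 1 if the K_7 on S is monochromatic.
For a fixed S, the K_7 on S has C(7, 2) = 21 edges. P[all 21 edges red] = (1/2)^21, and likewise for blue, so P[monochromatic] = 2·(1/2)^21 = 2^{1 − 21} = 1/1048576.
By linearity of expectation: E[X] = C(52, 7) · 2^{1 − 21} = 133784560 · 1/1048576 = 8361535/65536.
Numerically: E[X] ≈ 127.58690.

E[X] = C(52,7)·2^(1−C(7,2)) = 8361535/65536 ≈ 127.58690.


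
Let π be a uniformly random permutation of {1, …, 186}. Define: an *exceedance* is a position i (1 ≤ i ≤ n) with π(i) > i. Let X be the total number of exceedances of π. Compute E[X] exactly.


Write X = Σ_{i=1}^{186} X_i, where X_i = 1_{π(i) > i}.
For each fixed i, π(i) is uniform over {1, …, 186} (marginal of a uniform permutation), so P[π(i) > i] = (n − i)/n. Summing: Σ_{i=1}^{186} (n − i)/n = (0 + 1 + … + 185)/186 = 186(186 − 1)/(2·186) = (186 − 1)/2.
Hence E[X] = Σ_{i=1}^{186} (186 − i)/186 = 185/2 ≈ 92.50000.

E[X] = 185/2 = 92.50000.


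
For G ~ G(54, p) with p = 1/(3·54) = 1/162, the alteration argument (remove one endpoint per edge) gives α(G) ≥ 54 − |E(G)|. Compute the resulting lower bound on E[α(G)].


E[|E(G)|] = C(54, 2)·p = 1431 · (1/162) = 53/6.
E[α(G)] ≥ n − E[|E(G)|] = 54 − 53/6 = 271/6.
Numerically: ≈ 45.166667.
(This is only a lower bound; the true E[α(G)] may be larger.)

E[α(G)] ≥ 271/6 ≈ 45.166667.


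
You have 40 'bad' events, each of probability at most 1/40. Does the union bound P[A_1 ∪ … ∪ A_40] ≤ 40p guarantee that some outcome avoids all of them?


Union bound: P[∪_{i=1}^{40} A_i] ≤ Σ_i P[A_i] ≤ 40·p = 40·(1/40) = 1.
Numerically: 1 ≈ 1.00000.
Is 1 < 1? NO.
Since the bound 1 is ≥ 1, the union bound is uninformative here; it does NOT by itself certify existence.

40·p = 1 ≈ 1.00000; existence NOT certified by the union bound.


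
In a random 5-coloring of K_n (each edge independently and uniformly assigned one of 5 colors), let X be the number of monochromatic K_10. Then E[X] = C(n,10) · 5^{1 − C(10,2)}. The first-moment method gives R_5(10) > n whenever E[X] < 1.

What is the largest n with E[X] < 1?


We need C(n, 10) · 5^{1 − 45} < 1, i.e. C(n, 10) < 5^{45 − 1} = 5684341886080801486968994140625.
Check values of n near the boundary:
  n = 5388: C(5388, 10) = 5634865093375880654852250419586; 5634865093375880654852250419586 < 5684341886080801486968994140625? YES
  n = 5389: C(5389, 10) = 5645340767466558997768874792926; 5645340767466558997768874792926 < 5684341886080801486968994140625? YES
  n = 5390: C(5390, 10) = 5655833965919099070255434039753; 5655833965919099070255434039753 < 5684341886080801486968994140625? YES
  n = 5391: C(5391, 10) = 5666344714787188828795213697883; 5666344714787188828795213697883 < 5684341886080801486968994140625? YES
  n = 5392: C(5392, 10) = 5676873040158402483252283957448; 5676873040158402483252283957448 < 5684341886080801486968994140625? YES
  n = 5393: C(5393, 10) = 5687418968154238267170642278008; 5687418968154238267170642278008 < 5684341886080801486968994140625? NO
  n = 5394: C(5394, 10) = 5697982524930156243149785372878; 5697982524930156243149785372878 < 5684341886080801486968994140625? NO
  n = 5395: C(5395, 10) = 5708563736675616143322765475706; 5708563736675616143322765475706 < 5684341886080801486968994140625? NO
The largest n with C(n, 10) < 5684341886080801486968994140625 is n = 5392 (where E[X] = 5676873040158402483252283957448/5684341886080801486968994140625 ≈ 0.999). Hence R_5(10) > 5392, i.e. R_5(10) ≥ 5393.

Largest n = 5392; hence R_5(10) > 5392.


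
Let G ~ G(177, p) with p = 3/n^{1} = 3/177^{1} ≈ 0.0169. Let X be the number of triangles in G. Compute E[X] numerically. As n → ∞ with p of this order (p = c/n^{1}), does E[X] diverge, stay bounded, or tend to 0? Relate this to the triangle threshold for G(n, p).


Number of potential triangles: C(177, 3) = 908600.
Each occurs with probability p³ ≈ (0.0169)³ ≈ 4.86905e-06.
By linearity: E[X] = C(177, 3)·p³ ≈ 908600 · 4.86905e-06 ≈ 4.424.
Here α = 1, so p = 3/n is exactly at the triangle threshold p ~ 1/n. Asymptotically E[X] → c³/6 = 3³/6 = 9/2 ≈ 4.500, a bounded constant. In this regime the triangle count is asymptotically Poisson(c³/6).

E[X] ≈ 4.424; in regime p = Θ(1/n^{1}) E[X] stays bounded (at the triangle threshold p ~ 1/n).


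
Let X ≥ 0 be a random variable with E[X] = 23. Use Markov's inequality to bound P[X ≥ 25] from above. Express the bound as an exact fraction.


μ = E[X] = 23, a = 25.
Markov: P[X ≥ 25] ≤ μ/a = (23)/25 = 23/25.
Numerically: ≈ 0.92000.
(Since a = 25 > μ = 23.00000, the bound 23/25 is < 1 and informative.)

P[X ≥ 25] ≤ 23/25 ≈ 0.92000.


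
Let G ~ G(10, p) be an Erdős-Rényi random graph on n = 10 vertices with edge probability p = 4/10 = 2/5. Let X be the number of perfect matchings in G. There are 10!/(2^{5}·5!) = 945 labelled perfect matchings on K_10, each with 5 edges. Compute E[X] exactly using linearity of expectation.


K_10 has 10!/(2^{5}·5!) = 945 labelled perfect matchings.
For each such perfect matching H, let X_H = 1 if all 5 edges of H are present in G. Then P[X_H = 1] = p^{5} = (2/5)^{5} = 32/3125.
By linearity of expectation: E[X] = Σ_H E[X_H] = 945 · p^{5} = 945 · 32/3125 = 6048/625.
Numerically: E[X] ≈ 9.677.

E[X] = 945 · (2/5)^{5} = 6048/625 ≈ 9.677.


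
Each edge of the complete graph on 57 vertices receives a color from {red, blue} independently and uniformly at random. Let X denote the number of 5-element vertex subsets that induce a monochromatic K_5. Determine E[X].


Let X = Σ_S X_S over the C(57, 5) = 4187106 subsets S of size 5, where X_S = 1 if the K_5 on S is monochromatic.
For a fixed S, the K_5 on S has C(5, 2) = 10 edges. P[all 10 edges red] = (1/2)^10, and likewise for blue, so P[monochromatic] = 2·(1/2)^10 = 2^{1 − 10} = 1/512.
By linearity of expectation: E[X] = C(57, 5) · 2^{1 − 10} = 4187106 · 1/512 = 2093553/256.
Numerically: E[X] ≈ 8177.94141.

E[X] = C(57,5)·2^(1−C(5,2)) = 2093553/256 ≈ 8177.94141.


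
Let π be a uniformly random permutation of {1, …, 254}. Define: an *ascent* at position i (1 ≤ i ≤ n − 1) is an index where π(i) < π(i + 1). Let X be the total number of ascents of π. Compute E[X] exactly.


Write X = Σ X_I over i = 1, …, 253, with X_I the indicator of one ascent.
There are 253 indicators.
For each fixed i, the pair (π(i), π(i+1)) is a uniformly random ordered pair of distinct values from {1, …, 254}; by symmetry P[π(i) < π(i+1)] = 1/2.
By linearity: E[X] = 253 · (1/2) = (254 − 1) · (1/2) = 253/2 ≈ 126.5000.

E[X] = 253/2 = 126.5000.


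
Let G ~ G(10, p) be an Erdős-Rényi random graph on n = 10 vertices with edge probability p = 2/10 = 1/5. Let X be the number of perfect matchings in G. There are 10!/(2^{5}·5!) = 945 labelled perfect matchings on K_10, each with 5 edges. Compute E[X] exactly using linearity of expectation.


K_10 has 10!/(2^{5}·5!) = 945 labelled perfect matchings.
For each such perfect matching H, let X_H = 1 if all 5 edges of H are present in G. Then P[X_H = 1] = p^{5} = (1/5)^{5} = 1/3125.
Summing the indicators: E[X] = Σ_H E[X_H] = 945 · p^{5} = 945 · 1/3125 = 189/625.
Numerically: E[X] ≈ 0.3024.

E[X] = 945 · (1/5)^{5} = 189/625 ≈ 0.3024.


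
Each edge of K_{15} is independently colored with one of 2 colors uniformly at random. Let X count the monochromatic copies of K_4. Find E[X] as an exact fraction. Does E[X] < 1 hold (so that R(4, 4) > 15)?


E[X] = C(15, 4) · 2^{1 − 6} = 1365 · 2^{−5} = 1365/32.
As a reduced fraction: E[X] = 1365/32 ≈ 42.656.
Is E[X] < 1? NO.
Since E[X] ≥ 1, the first-moment bound is inconclusive at n = 15; it does NOT by itself certify R(4, 4) > 15.

E[X] = 1365/32 ≈ 42.656; E[X] ≥ 1; first-moment method inconclusive here.


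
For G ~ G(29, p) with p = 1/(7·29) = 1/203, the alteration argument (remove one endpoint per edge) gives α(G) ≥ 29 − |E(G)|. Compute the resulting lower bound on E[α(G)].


E[|E(G)|] = C(29, 2)·p = 406 · (1/203) = 2.
E[α(G)] ≥ n − E[|E(G)|] = 29 − 2 = 27.
Numerically: ≈ 27.000.
(This is only a lower bound; the true E[α(G)] may be larger.)

E[α(G)] ≥ 27 ≈ 27.000.


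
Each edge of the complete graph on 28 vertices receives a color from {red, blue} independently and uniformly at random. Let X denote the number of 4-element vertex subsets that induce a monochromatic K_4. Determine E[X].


Let X = Σ_S X_S over the C(28, 4) = 20475 subsets S of size 4, where X_S = 1 if the K_4 on S is monochromatic.
For a fixed S, the K_4 on S has C(4, 2) = 6 edges. P[all 6 edges red] = (1/2)^6, and likewise for blue, so P[monochromatic] = 2·(1/2)^6 = 2^{1 − 6} = 1/32.
Summing: E[X] = C(28, 4) · 2^{1 − 6} = 20475 · 1/32 = 20475/32.
Numerically: E[X] ≈ 639.844.

E[X] = C(28,4)·2^(1−C(4,2)) = 20475/32 ≈ 639.844.


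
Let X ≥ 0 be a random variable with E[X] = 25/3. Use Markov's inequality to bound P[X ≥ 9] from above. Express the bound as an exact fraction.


μ = E[X] = 25/3, a = 9.
Markov: P[X ≥ 9] ≤ μ/a = (25/3)/9 = 25/27.
Numerically: ≈ 0.92593.
(Since a = 9 > μ = 8.33333, the bound 25/27 is < 1 and informative.)

P[X ≥ 9] ≤ 25/27 ≈ 0.92593.


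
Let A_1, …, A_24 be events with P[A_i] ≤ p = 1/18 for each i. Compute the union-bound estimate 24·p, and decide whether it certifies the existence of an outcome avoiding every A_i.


Union bound: P[∪_{i=1}^{24} A_i] ≤ Σ_i P[A_i] ≤ 24·p = 24·(1/18) = 4/3.
Numerically: 4/3 ≈ 1.333.
Is 4/3 < 1? NO.
Since the bound 4/3 is ≥ 1, the union bound is uninformative here; it does NOT by itself certify existence.

24·p = 4/3 ≈ 1.333; existence NOT certified by the union bound.


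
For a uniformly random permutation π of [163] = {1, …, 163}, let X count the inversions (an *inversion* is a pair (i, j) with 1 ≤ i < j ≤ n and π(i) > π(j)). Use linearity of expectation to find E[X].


Write X = Σ X_I over the C(163, 2) = 13203 pairs i < j, with X_I the indicator of one inversion.
There are 13203 indicators.
For each fixed pair i < j, the values π(i) and π(j) are two distinct elements of {1, …, 163} in uniformly random order; by symmetry P[π(i) > π(j)] = 1/2.
By linearity: E[X] = 13203 · (1/2) = C(163, 2) · (1/2) = 13203/2 = 13203/2 ≈ 6601.50000.

E[X] = 13203/2 = 6601.50000.


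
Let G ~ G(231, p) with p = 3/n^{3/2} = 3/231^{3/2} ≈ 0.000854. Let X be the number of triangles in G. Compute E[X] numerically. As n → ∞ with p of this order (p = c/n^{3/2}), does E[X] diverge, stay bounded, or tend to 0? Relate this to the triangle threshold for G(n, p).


Number of potential triangles: C(231, 3) = 2027795.
Each occurs with probability p³ ≈ (0.000854)³ ≈ 6.23893e-10.
By linearity: E[X] = C(231, 3)·p³ ≈ 2027795 · 6.23893e-10 ≈ 0.001.
Since α = 3/2 > 1, p = c/n^{3/2} = o(1/n) is below the triangle threshold p ~ 1/n. Asymptotically E[X] ~ (c³/6)·n^{3(1−α)} = (3³/6)·n^{-1.5} → 0, so by Markov's inequality G has no triangles w.h.p.

E[X] ≈ 0.001; in regime p = Θ(1/n^{3/2}) E[X] tends to 0 (below the triangle threshold p ~ 1/n).


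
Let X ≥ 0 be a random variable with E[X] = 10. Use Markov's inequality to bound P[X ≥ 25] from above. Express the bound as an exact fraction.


μ = E[X] = 10, a = 25.
Markov: P[X ≥ 25] ≤ μ/a = (10)/25 = 2/5.
Numerically: ≈ 0.40000.
(Since a = 25 > μ = 10.00000, the bound 2/5 is < 1 and informative.)

P[X ≥ 25] ≤ 2/5 ≈ 0.40000.


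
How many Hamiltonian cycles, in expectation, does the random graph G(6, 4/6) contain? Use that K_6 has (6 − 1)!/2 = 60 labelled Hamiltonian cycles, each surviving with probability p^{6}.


K_6 has (6 − 1)!/2 = 60 labelled Hamiltonian cycles.
For each such Hamiltonian cycle H, let X_H = 1 if all 6 edges of H are present in G. Then P[X_H = 1] = p^{6} = (2/3)^{6} = 64/729.
Summing the indicators: E[X] = Σ_H E[X_H] = 60 · p^{6} = 60 · 64/729 = 1280/243.
Numerically: E[X] ≈ 5.26749.

E[X] = 60 · (2/3)^{6} = 1280/243 ≈ 5.26749.
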